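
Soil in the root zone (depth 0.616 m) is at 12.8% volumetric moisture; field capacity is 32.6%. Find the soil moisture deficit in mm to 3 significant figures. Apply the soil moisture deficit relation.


Approach: apply the soil moisture deficit relation, SMD = (FC - theta)/100 * depth * 1000.
SMD = (32.6 - 12.8)/100 * 0.616 * 1000 = 122 mm
Therefore the soil moisture deficit = 122 mm.


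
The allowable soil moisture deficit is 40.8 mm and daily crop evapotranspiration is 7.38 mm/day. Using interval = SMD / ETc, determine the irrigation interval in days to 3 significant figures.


interval = 40.8 / 7.38 = 5.53 days
Therefore the irrigation interval = 5.53 days.


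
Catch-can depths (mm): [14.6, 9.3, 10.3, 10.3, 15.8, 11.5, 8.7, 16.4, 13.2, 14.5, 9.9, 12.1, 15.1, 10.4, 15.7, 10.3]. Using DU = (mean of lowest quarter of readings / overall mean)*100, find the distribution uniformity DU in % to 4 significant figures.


sorted lowest 4 of 16: [8.7, 9.3, 9.9, 10.3] -> mean = 9.55000 mm
overall mean = 12.3812 mm
DU = (9.55000/12.3812)*100 = 77.13 %
Therefore the distribution uniformity DU = 77.13 %.


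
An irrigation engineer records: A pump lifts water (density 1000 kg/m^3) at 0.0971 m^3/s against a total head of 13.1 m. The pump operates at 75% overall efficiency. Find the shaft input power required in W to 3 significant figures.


Approach: apply hydraulic power then efficiency conversion, P = rho*g*Q*H; P_in = P/eta.
Step 1 — hydraulic power (P = rho*g*Q*H):
  P = 1000 * 9.81 * 0.0971 * 13.1 = 12478 W
Step 2 — input power: P_in = P/eta = 12478 / 0.75 = 16600 W
Therefore the shaft input power required = 16600 W.


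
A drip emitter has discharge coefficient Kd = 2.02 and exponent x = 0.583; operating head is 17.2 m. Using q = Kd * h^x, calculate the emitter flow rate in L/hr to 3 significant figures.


q = 2.02 * 17.2^0.583 = 10.6 L/hr
Therefore the emitter flow rate = 10.6 L/hr.


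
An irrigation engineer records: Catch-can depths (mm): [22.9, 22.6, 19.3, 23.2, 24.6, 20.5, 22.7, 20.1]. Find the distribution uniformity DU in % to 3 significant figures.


Approach: apply the low-quarter distribution uniformity, DU = (mean of lowest quarter of readings / overall mean)*100.
sorted lowest 2 of 8: [19.3, 20.1] -> mean = 19.700 mm
overall mean = 21.988 mm
DU = (19.700/21.988)*100 = 89.6 %
Therefore the distribution uniformity DU = 89.6 %.


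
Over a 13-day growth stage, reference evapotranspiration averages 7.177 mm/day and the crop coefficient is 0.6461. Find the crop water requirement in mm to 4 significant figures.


Approach: apply the crop water requirement relation, CWR = ET0 * Kc * days.
CWR = 7.177 * 0.6461 * 13 = 60.28 mm
Therefore the crop water requirement = 60.28 mm.


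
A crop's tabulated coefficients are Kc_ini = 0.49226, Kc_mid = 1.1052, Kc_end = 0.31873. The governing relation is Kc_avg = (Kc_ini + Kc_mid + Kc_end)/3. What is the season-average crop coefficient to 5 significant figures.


Kc_avg = (0.49226 + 1.1052 + 0.31873)/3 = 0.63873
Therefore the season-average crop coefficient = 0.63873.


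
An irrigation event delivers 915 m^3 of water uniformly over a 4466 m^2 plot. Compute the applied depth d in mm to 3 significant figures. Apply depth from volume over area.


Approach: apply depth from volume over area, d = (V/A)*1000.
d = (915 / 4466) * 1000 = 205 mm
Therefore the applied depth d = 205 mm.


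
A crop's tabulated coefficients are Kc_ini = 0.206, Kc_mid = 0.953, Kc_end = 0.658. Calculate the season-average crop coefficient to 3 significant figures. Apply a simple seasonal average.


Approach: apply a simple seasonal average, Kc_avg = (Kc_ini + Kc_mid + Kc_end)/3.
Kc_avg = (0.206 + 0.953 + 0.658)/3 = 0.606
Therefore the season-average crop coefficient = 0.606.


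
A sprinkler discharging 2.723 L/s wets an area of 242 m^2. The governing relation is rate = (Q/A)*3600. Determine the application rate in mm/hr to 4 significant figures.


rate = (2.723 / 242) * 3600 = 40.51 mm/hr
Therefore the application rate = 40.51 mm/hr.


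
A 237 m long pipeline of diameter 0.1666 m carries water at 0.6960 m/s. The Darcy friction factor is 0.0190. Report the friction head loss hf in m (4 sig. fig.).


Approach: apply the Darcy-Weisbach equation, hf = f*(L/D)*(v^2/(2g)).
hf = 0.0190 * (237/0.1666) * (0.6960^2 / (2*9.81))
hf = 0.6673 m
Therefore the friction head loss hf = 0.6673 m.


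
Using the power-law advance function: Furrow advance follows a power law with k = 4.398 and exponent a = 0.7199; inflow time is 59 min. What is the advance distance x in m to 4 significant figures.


Approach: apply the power-law advance function, x = k*t^a.
x = 4.398 * 59^0.7199 = 82.81 m
Therefore the advance distance x = 82.81 m.


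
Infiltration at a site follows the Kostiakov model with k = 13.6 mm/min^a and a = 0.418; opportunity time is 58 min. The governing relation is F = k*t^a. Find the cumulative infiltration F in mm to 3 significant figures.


F = 13.6 * 58^0.418 = 74.2 mm
Therefore the cumulative infiltration F = 74.2 mm.


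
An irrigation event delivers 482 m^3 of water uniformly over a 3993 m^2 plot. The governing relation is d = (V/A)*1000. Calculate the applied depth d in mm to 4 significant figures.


d = (482 / 3993) * 1000 = 120.7 mm
Therefore the applied depth d = 120.7 mm.


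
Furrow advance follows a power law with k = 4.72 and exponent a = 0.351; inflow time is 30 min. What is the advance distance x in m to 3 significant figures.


Approach: apply the power-law advance function, x = k*t^a.
x = 4.72 * 30^0.351 = 15.6 m
Therefore the advance distance x = 15.6 m.


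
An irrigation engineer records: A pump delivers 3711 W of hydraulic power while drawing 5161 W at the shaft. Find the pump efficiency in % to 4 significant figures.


Approach: apply the efficiency ratio, eta = (P_out/P_in)*100.
eta = (3711 / 5161) * 100 = 71.90 %
Therefore the pump efficiency = 71.90 %.


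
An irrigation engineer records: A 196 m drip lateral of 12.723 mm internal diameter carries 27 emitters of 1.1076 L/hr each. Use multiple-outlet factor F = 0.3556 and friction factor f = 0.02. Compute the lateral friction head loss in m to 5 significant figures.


Approach: apply Darcy-Weisbach with the multiple-outlet F-factor, Q = n*q/(3600*1000) m^3/s; v = Q/A; hf = F*f*(L/D)*(v^2/(2g)).
Q = 27*1.1076/(3600*1000) = 8.307000e-06 m^3/s
A = pi*(12.723e-3/2)^2 = 1.271361e-04 m^2, so v = Q/A = 0.06533942 m/s
hf = 0.3556*0.02*(196/0.012723)*(0.06533942^2/(2*9.81)) = 0.023840 m
Therefore the lateral friction head loss = 0.023840 m.


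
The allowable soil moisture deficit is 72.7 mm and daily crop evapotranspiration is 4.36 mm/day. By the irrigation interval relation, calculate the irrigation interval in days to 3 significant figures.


Approach: apply the irrigation interval relation, interval = SMD / ETc.
interval = 72.7 / 4.36 = 16.7 days
Therefore the irrigation interval = 16.7 days.


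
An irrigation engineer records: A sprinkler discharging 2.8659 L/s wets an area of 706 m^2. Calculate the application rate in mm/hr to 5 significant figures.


Approach: apply the application rate relation, rate = (Q/A)*3600.
rate = (2.8659 / 706) * 3600 = 14.614 mm/hr
Therefore the application rate = 14.614 mm/hr.


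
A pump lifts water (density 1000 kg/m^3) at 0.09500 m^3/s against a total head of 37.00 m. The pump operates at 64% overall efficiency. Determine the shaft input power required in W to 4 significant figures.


Approach: apply hydraulic power then efficiency conversion, P = rho*g*Q*H; P_in = P/eta.
Step 1 — hydraulic power (P = rho*g*Q*H):
  P = 1000 * 9.81 * 0.09500 * 37.00 = 34482.2 W
Step 2 — input power: P_in = P/eta = 34482.2 / 0.64 = 53880 W
Therefore the shaft input power required = 53880 W.


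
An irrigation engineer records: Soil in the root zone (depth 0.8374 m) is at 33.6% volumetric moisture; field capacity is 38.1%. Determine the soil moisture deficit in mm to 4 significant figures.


Approach: apply the soil moisture deficit relation, SMD = (FC - theta)/100 * depth * 1000.
SMD = (38.1 - 33.6)/100 * 0.8374 * 1000 = 37.68 mm
Therefore the soil moisture deficit = 37.68 mm.


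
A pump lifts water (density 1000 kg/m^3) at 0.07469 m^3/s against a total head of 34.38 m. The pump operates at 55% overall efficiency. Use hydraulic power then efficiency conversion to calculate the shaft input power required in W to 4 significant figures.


Approach: apply hydraulic power then efficiency conversion, P = rho*g*Q*H; P_in = P/eta.
Step 1 — hydraulic power (P = rho*g*Q*H):
  P = 1000 * 9.81 * 0.07469 * 34.38 = 25190.5 W
Step 2 — input power: P_in = P/eta = 25190.5 / 0.55 = 45800 W
Therefore the shaft input power required = 45800 W.


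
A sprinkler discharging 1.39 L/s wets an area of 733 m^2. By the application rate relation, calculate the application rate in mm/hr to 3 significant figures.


Approach: apply the application rate relation, rate = (Q/A)*3600.
rate = (1.39 / 733) * 3600 = 6.83 mm/hr
Therefore the application rate = 6.83 mm/hr.


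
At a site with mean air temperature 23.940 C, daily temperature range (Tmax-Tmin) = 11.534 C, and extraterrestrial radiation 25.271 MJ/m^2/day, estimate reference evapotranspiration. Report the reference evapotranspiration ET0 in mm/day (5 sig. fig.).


Approach: apply the Hargreaves-Samani method, ET0 = 0.0023*(Tmean+17.8)*sqrt(Tmax-Tmin)*0.408*Ra.
ET0 = 0.0023*(23.940+17.8)*sqrt(11.534)*0.408*25.271 = 3.3617 mm/day
Therefore the reference evapotranspiration ET0 = 3.3617 mm/day.


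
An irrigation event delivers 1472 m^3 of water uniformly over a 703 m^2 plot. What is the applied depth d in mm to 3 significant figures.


Approach: apply depth from volume over area, d = (V/A)*1000.
d = (1472 / 703) * 1000 = 2090 mm
Therefore the applied depth d = 2090 mm.


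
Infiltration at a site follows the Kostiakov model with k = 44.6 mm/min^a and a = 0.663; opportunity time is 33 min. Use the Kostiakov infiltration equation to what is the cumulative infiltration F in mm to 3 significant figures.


Approach: apply the Kostiakov infiltration equation, F = k*t^a.
F = 44.6 * 33^0.663 = 453 mm
Therefore the cumulative infiltration F = 453 mm.


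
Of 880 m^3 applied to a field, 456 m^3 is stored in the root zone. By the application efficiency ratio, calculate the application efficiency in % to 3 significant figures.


Approach: apply the application efficiency ratio, Ea = (stored/applied)*100.
Ea = (456/880)*100 = 51.8 %
Therefore the application efficiency = 51.8 %.


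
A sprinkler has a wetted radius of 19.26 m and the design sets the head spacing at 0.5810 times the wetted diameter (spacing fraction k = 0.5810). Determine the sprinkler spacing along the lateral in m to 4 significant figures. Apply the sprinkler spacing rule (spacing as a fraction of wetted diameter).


Approach: apply the sprinkler spacing rule (spacing as a fraction of wetted diameter), S = k*(2*R).
S = 0.5810 * (2 * 19.26) = 22.38 m
Therefore the sprinkler spacing along the lateral = 22.38 m.


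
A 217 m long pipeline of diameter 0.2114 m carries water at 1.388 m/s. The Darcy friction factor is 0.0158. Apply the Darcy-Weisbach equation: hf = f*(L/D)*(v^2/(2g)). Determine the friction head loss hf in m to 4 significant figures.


hf = 0.0158 * (217/0.2114) * (1.388^2 / (2*9.81))
hf = 1.593 m
Therefore the friction head loss hf = 1.593 m.


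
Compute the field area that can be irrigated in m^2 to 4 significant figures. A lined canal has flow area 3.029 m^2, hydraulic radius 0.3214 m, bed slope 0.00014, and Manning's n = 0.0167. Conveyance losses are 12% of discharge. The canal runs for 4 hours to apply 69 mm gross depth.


Approach: apply Manning's equation with a conveyance and depth budget, Q = (1/n)*A*R^(2/3)*S^(1/2); Q_field = Q*(1-loss); Area = Q_field*t/(d/1000).
Step 1 — canal discharge (Manning's equation):
  Q = (1/0.0167) * 3.029 * 0.3214^(2/3) * 0.00014^(1/2) = 1.00696 m^3/s
Step 2 — delivered flow: Q_field = 1.00696*(1 - 12/100) = 0.886122 m^3/s
Step 3 — volume delivered: V = 0.886122 * 4*3600 = 12760.2 m^3
Step 4 — area served: A = V / (depth/1000) = 12760.2 / 0.069 = 184900 m^2
Therefore the field area that can be irrigated = 184900 m^2.


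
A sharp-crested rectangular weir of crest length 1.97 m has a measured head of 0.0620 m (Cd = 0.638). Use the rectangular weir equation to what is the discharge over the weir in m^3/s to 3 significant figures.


Approach: apply the rectangular weir equation, Q = (2/3)*Cd*L*sqrt(2g)*H^1.5.
Q = (2/3)*0.638*1.97*sqrt(2*9.81)*0.0620^1.5 = 0.0573 m^3/s
Therefore the discharge over the weir = 0.0573 m^3/s.


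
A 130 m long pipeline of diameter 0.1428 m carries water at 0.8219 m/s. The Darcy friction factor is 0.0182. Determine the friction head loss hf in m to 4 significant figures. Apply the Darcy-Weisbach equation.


Approach: apply the Darcy-Weisbach equation, hf = f*(L/D)*(v^2/(2g)).
hf = 0.0182 * (130/0.1428) * (0.8219^2 / (2*9.81))
hf = 0.5705 m
Therefore the friction head loss hf = 0.5705 m.


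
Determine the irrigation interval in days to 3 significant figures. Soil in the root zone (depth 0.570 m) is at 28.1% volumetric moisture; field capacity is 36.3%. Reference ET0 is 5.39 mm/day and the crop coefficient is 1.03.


Approach: apply soil-water budget scheduling, SMD = (FC-theta)/100*depth*1000; ETc = ET0*Kc; interval = SMD/ETc.
Step 1 — soil moisture deficit:
  SMD = (36.3 - 28.1)/100 * 0.570 * 1000 = 46.740 mm
Step 2 — daily crop ET (ETc = ET0*Kc):
  ETc = 5.39 * 1.03 = 5.5517 mm/day
Step 3 — irrigation interval (SMD/ETc):
  interval = 46.740 / 5.5517 = 8.42 days
Therefore the irrigation interval = 8.42 days.


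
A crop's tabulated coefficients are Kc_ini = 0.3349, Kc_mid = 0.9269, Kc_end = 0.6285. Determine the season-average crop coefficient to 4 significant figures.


Approach: apply a simple seasonal average, Kc_avg = (Kc_ini + Kc_mid + Kc_end)/3.
Kc_avg = (0.3349 + 0.9269 + 0.6285)/3 = 0.6301
Therefore the season-average crop coefficient = 0.6301.


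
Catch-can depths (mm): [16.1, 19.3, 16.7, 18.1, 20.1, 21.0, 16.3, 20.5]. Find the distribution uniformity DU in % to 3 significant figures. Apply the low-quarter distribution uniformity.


Approach: apply the low-quarter distribution uniformity, DU = (mean of lowest quarter of readings / overall mean)*100.
sorted lowest 2 of 8: [16.1, 16.3] -> mean = 16.200 mm
overall mean = 18.512 mm
DU = (16.200/18.512)*100 = 87.5 %
Therefore the distribution uniformity DU = 87.5 %.


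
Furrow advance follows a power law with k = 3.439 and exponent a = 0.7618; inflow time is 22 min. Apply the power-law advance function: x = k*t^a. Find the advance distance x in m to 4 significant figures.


x = 3.439 * 22^0.7618 = 36.23 m
Therefore the advance distance x = 36.23 m.


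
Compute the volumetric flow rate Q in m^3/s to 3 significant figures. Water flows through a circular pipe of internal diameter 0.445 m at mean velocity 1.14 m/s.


Approach: apply the continuity equation for pipe flow, Q = A * v with A = pi*(D/2)^2.
A = pi*(0.445/2)^2 = 0.15553 m^2
Q = 0.15553 * 1.14 = 0.177 m^3/s
Therefore the volumetric flow rate Q = 0.177 m^3/s.


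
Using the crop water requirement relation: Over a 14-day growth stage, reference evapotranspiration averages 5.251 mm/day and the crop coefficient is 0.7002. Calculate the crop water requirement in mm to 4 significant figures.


Approach: apply the crop water requirement relation, CWR = ET0 * Kc * days.
CWR = 5.251 * 0.7002 * 14 = 51.47 mm
Therefore the crop water requirement = 51.47 mm.


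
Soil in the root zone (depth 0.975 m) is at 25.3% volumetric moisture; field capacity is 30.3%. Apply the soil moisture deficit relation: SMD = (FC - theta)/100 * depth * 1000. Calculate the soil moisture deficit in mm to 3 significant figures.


SMD = (30.3 - 25.3)/100 * 0.975 * 1000 = 48.8 mm
Therefore the soil moisture deficit = 48.8 mm.


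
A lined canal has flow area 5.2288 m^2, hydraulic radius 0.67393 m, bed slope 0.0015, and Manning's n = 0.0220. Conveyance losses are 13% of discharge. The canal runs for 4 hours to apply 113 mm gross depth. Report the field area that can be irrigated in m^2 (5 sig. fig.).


Approach: apply Manning's equation with a conveyance and depth budget, Q = (1/n)*A*R^(2/3)*S^(1/2); Q_field = Q*(1-loss); Area = Q_field*t/(d/1000).
Step 1 — canal discharge (Manning's equation):
  Q = (1/0.0220) * 5.2288 * 0.67393^(2/3) * 0.0015^(1/2) = 7.075680 m^3/s
Step 2 — delivered flow: Q_field = 7.075680*(1 - 13/100) = 6.155841 m^3/s
Step 3 — volume delivered: V = 6.155841 * 4*3600 = 88644.12 m^3
Step 4 — area served: A = V / (depth/1000) = 88644.12 / 0.113 = 784460 m^2
Therefore the field area that can be irrigated = 784460 m^2.


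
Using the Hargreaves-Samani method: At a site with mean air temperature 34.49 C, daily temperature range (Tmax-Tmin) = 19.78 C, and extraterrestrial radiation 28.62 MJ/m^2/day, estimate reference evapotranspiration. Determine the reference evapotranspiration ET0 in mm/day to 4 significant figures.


Approach: apply the Hargreaves-Samani method, ET0 = 0.0023*(Tmean+17.8)*sqrt(Tmax-Tmin)*0.408*Ra.
ET0 = 0.0023*(34.49+17.8)*sqrt(19.78)*0.408*28.62 = 6.246 mm/day
Therefore the reference evapotranspiration ET0 = 6.246 mm/day.


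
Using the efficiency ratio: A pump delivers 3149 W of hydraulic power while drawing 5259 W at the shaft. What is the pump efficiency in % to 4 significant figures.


Approach: apply the efficiency ratio, eta = (P_out/P_in)*100.
eta = (3149 / 5259) * 100 = 59.88 %
Therefore the pump efficiency = 59.88 %.


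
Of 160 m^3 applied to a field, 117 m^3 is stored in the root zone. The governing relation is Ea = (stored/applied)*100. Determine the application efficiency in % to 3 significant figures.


Ea = (117/160)*100 = 73.1 %
Therefore the application efficiency = 73.1 %.


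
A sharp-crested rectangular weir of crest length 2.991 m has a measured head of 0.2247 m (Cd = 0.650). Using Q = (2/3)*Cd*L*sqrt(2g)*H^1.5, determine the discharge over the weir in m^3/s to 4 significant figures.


Q = (2/3)*0.650*2.991*sqrt(2*9.81)*0.2247^1.5 = 0.6115 m^3/s
Therefore the discharge over the weir = 0.6115 m^3/s.


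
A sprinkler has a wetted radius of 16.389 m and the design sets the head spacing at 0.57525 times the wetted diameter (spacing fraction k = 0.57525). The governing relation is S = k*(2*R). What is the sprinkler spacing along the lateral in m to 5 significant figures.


S = 0.57525 * (2 * 16.389) = 18.856 m
Therefore the sprinkler spacing along the lateral = 18.856 m.


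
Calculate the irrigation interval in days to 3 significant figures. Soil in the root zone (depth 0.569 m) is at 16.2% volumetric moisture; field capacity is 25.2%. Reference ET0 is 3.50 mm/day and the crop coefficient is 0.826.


Approach: apply soil-water budget scheduling, SMD = (FC-theta)/100*depth*1000; ETc = ET0*Kc; interval = SMD/ETc.
Step 1 — soil moisture deficit:
  SMD = (25.2 - 16.2)/100 * 0.569 * 1000 = 51.210 mm
Step 2 — daily crop ET (ETc = ET0*Kc):
  ETc = 3.50 * 0.826 = 2.8910 mm/day
Step 3 — irrigation interval (SMD/ETc):
  interval = 51.210 / 2.8910 = 17.7 days
Therefore the irrigation interval = 17.7 days.


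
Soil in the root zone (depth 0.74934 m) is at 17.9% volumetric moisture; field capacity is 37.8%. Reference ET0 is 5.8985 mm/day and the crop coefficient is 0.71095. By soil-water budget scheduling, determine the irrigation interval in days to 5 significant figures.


Approach: apply soil-water budget scheduling, SMD = (FC-theta)/100*depth*1000; ETc = ET0*Kc; interval = SMD/ETc.
Step 1 — soil moisture deficit:
  SMD = (37.8 - 17.9)/100 * 0.74934 * 1000 = 149.1187 mm
Step 2 — daily crop ET (ETc = ET0*Kc):
  ETc = 5.8985 * 0.71095 = 4.193539 mm/day
Step 3 — irrigation interval (SMD/ETc):
  interval = 149.1187 / 4.193539 = 35.559 days
Therefore the irrigation interval = 35.559 days.


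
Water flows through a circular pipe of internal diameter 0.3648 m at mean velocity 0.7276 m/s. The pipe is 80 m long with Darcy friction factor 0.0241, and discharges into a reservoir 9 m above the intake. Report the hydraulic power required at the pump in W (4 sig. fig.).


Approach: apply continuity + Darcy-Weisbach + hydraulic power, Q = A*v; hf = f*(L/D)*(v^2/(2g)); H = static + hf; P = rho*g*Q*H.
Step 1 — flow rate (continuity, Q = A*v):
  A = pi*(0.3648/2)^2 = 0.104520 m^2
  Q = 0.104520 * 0.7276 = 0.0760488 m^3/s
Step 2 — friction head loss (Darcy-Weisbach):
  hf = 0.0241 * (80/0.3648) * (0.7276^2 / (2*9.81))
  hf = 0.142606 m
Step 3 — total head: H = 9 + 0.142606 = 9.14261 m
Step 4 — hydraulic power (P = rho*g*Q*H):
  P = 1000 * 9.81 * 0.0760488 * 9.14261 = 6821 W
Therefore the hydraulic power required at the pump = 6821 W.


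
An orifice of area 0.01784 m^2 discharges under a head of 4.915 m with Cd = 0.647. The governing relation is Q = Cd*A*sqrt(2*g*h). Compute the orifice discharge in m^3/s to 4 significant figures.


Q = 0.647 * 0.01784 * sqrt(2*9.81*4.915) = 0.1133 m^3/s
Therefore the orifice discharge = 0.1133 m^3/s.


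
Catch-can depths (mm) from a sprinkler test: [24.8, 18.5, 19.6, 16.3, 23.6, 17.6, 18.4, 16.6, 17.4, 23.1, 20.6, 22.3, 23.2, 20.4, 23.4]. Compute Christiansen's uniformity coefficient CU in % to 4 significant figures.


Approach: apply Christiansen's uniformity coefficient, CU = (1 - mean_abs_deviation/mean)*100.
mean = 20.3867 mm
mean |d_i - mean| = 2.44089 mm
CU = (1 - 2.44089/20.3867)*100 = 88.03 %
Therefore Christiansen's uniformity coefficient CU = 88.03 %.


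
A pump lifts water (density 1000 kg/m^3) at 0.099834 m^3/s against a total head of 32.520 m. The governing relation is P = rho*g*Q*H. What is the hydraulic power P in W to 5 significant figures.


P = 1000 * 9.81 * 0.099834 * 32.520 = 31849 W
Therefore the hydraulic power P = 31849 W.


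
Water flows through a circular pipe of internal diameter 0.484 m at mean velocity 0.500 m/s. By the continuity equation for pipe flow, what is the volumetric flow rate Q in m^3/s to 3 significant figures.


Approach: apply the continuity equation for pipe flow, Q = A * v with A = pi*(D/2)^2.
A = pi*(0.484/2)^2 = 0.18398 m^2
Q = 0.18398 * 0.500 = 0.0920 m^3/s
Therefore the volumetric flow rate Q = 0.0920 m^3/s.


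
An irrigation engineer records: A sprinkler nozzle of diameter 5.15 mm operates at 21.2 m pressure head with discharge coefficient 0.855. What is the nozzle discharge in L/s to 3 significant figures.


Approach: apply the orifice equation, Q = Cd*A*sqrt(2*g*h), A = pi*(d/2)^2.
A = pi*(5.15e-3/2)^2 = 2.0831e-05 m^2
Q = 0.855 * 2.0831e-05 * sqrt(2*9.81*21.2) * 1000 = 0.363 L/s
Therefore the nozzle discharge = 0.363 L/s.


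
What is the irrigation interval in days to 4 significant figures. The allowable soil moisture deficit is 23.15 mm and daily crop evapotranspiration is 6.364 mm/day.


Approach: apply the irrigation interval relation, interval = SMD / ETc.
interval = 23.15 / 6.364 = 3.638 days
Therefore the irrigation interval = 3.638 days.


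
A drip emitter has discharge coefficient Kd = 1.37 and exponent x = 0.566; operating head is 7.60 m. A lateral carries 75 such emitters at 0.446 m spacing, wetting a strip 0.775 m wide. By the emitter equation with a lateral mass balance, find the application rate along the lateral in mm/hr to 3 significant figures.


Approach: apply the emitter equation with a lateral mass balance, q = Kd*h^x; Q = n*q; rate = Q/(n*spacing*width).
Step 1 — single emitter flow (q = Kd*h^x):
  q = 1.37 * 7.60^0.566 = 4.3178 L/hr
Step 2 — total lateral flow: Q = 75 * 4.3178 = 323.83 L/hr
Step 3 — wetted area: A = 75 * 0.446 * 0.775 = 25.924 m^2
Step 4 — application rate: Q/A = 323.83/25.924 = 12.5 mm/hr
Therefore the application rate along the lateral = 12.5 mm/hr.


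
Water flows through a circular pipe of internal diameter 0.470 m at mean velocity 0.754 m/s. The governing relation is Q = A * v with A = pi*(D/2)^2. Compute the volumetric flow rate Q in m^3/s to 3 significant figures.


A = pi*(0.470/2)^2 = 0.17349 m^2
Q = 0.17349 * 0.754 = 0.131 m^3/s
Therefore the volumetric flow rate Q = 0.131 m^3/s.


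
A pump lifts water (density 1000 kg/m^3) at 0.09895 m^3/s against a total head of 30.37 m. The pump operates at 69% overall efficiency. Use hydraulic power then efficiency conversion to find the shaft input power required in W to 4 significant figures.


Approach: apply hydraulic power then efficiency conversion, P = rho*g*Q*H; P_in = P/eta.
Step 1 — hydraulic power (P = rho*g*Q*H):
  P = 1000 * 9.81 * 0.09895 * 30.37 = 29480.1 W
Step 2 — input power: P_in = P/eta = 29480.1 / 0.69 = 42720 W
Therefore the shaft input power required = 42720 W.


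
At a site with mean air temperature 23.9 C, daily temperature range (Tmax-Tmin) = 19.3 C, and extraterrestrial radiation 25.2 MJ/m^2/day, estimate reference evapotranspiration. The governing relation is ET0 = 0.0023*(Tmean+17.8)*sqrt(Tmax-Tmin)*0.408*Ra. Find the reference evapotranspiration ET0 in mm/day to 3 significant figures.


ET0 = 0.0023*(23.9+17.8)*sqrt(19.3)*0.408*25.2 = 4.33 mm/day
Therefore the reference evapotranspiration ET0 = 4.33 mm/day.


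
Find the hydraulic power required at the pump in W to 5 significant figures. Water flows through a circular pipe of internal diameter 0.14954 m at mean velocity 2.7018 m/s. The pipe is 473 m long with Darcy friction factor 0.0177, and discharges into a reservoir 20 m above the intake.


Approach: apply continuity + Darcy-Weisbach + hydraulic power, Q = A*v; hf = f*(L/D)*(v^2/(2g)); H = static + hf; P = rho*g*Q*H.
Step 1 — flow rate (continuity, Q = A*v):
  A = pi*(0.14954/2)^2 = 0.01756324 m^2
  Q = 0.01756324 * 2.7018 = 0.04745236 m^3/s
Step 2 — friction head loss (Darcy-Weisbach):
  hf = 0.0177 * (473/0.14954) * (2.7018^2 / (2*9.81))
  hf = 20.82977 m
Step 3 — total head: H = 20 + 20.82977 = 40.82977 m
Step 4 — hydraulic power (P = rho*g*Q*H):
  P = 1000 * 9.81 * 0.04745236 * 40.82977 = 19007 W
Therefore the hydraulic power required at the pump = 19007 W.


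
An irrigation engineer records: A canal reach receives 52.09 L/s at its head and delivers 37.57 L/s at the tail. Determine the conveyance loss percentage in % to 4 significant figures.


Approach: apply the conveyance loss ratio, loss% = ((Q_head - Q_tail)/Q_head)*100.
loss = ((52.09 - 37.57)/52.09)*100 = 27.87 %
Therefore the conveyance loss percentage = 27.87 %.


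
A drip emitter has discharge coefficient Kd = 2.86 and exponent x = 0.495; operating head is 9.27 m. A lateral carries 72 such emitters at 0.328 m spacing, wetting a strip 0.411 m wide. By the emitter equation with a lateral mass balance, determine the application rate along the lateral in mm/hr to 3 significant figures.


Approach: apply the emitter equation with a lateral mass balance, q = Kd*h^x; Q = n*q; rate = Q/(n*spacing*width).
Step 1 — single emitter flow (q = Kd*h^x):
  q = 2.86 * 9.27^0.495 = 8.6113 L/hr
Step 2 — total lateral flow: Q = 72 * 8.6113 = 620.02 L/hr
Step 3 — wetted area: A = 72 * 0.328 * 0.411 = 9.7062 m^2
Step 4 — application rate: Q/A = 620.02/9.7062 = 63.9 mm/hr
Therefore the application rate along the lateral = 63.9 mm/hr.


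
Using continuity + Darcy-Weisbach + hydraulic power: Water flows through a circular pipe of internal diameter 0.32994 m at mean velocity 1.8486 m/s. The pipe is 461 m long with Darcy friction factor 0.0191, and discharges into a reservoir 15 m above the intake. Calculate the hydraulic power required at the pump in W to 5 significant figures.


Approach: apply continuity + Darcy-Weisbach + hydraulic power, Q = A*v; hf = f*(L/D)*(v^2/(2g)); H = static + hf; P = rho*g*Q*H.
Step 1 — flow rate (continuity, Q = A*v):
  A = pi*(0.32994/2)^2 = 0.08549876 m^2
  Q = 0.08549876 * 1.8486 = 0.1580530 m^3/s
Step 2 — friction head loss (Darcy-Weisbach):
  hf = 0.0191 * (461/0.32994) * (1.8486^2 / (2*9.81))
  hf = 4.648215 m
Step 3 — total head: H = 15 + 4.648215 = 19.64822 m
Step 4 — hydraulic power (P = rho*g*Q*H):
  P = 1000 * 9.81 * 0.1580530 * 19.64822 = 30465 W
Therefore the hydraulic power required at the pump = 30465 W.


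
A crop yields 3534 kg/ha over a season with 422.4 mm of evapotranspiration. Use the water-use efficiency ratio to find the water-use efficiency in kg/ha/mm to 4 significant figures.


Approach: apply the water-use efficiency ratio, WUE = yield/ET.
WUE = 3534 / 422.4 = 8.366 kg/ha/mm
Therefore the water-use efficiency = 8.366 kg/ha/mm.


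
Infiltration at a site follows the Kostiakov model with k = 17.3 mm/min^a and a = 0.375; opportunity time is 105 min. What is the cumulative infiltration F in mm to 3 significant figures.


Approach: apply the Kostiakov infiltration equation, F = k*t^a.
F = 17.3 * 105^0.375 = 99.1 mm
Therefore the cumulative infiltration F = 99.1 mm.


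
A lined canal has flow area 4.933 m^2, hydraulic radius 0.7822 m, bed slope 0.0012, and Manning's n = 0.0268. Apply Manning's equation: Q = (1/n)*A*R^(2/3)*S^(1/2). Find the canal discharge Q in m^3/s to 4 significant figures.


Q = (1/0.0268) * 4.933 * 0.7822^(2/3) * 0.0012^(1/2) = 5.413 m^3/s
Therefore the canal discharge Q = 5.413 m^3/s.


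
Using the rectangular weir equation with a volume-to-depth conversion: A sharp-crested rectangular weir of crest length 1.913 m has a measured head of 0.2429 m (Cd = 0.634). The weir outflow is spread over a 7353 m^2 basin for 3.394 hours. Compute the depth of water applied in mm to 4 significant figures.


Approach: apply the rectangular weir equation with a volume-to-depth conversion, Q = (2/3)*Cd*L*sqrt(2g)*H^1.5; d = Q*t/A * 1000.
Step 1 — weir discharge:
  Q = (2/3)*0.634*1.913*sqrt(2*9.81)*0.2429^1.5 = 0.428750 m^3/s
Step 2 — volume: V = 0.428750 * 3.394*3600 = 5238.63 m^3
Step 3 — depth: d = V/A * 1000 = 5238.63/7353 * 1000 = 712.4 mm
Therefore the depth of water applied = 712.4 mm.


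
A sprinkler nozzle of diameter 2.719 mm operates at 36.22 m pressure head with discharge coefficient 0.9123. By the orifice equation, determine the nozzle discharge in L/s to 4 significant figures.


Approach: apply the orifice equation, Q = Cd*A*sqrt(2*g*h), A = pi*(d/2)^2.
A = pi*(2.719e-3/2)^2 = 5.80642e-06 m^2
Q = 0.9123 * 5.80642e-06 * sqrt(2*9.81*36.22) * 1000 = 0.1412 L/s
Therefore the nozzle discharge = 0.1412 L/s.


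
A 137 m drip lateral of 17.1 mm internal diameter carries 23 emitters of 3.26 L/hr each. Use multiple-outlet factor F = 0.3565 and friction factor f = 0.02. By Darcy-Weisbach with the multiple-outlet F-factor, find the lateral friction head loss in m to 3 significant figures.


Approach: apply Darcy-Weisbach with the multiple-outlet F-factor, Q = n*q/(3600*1000) m^3/s; v = Q/A; hf = F*f*(L/D)*(v^2/(2g)).
Q = 23*3.26/(3600*1000) = 2.0828e-05 m^3/s
A = pi*(17.1e-3/2)^2 = 2.2966e-04 m^2, so v = Q/A = 0.090690 m/s
hf = 0.3565*0.02*(137/0.0171)*(0.090690^2/(2*9.81)) = 0.0239 m
Therefore the lateral friction head loss = 0.0239 m.


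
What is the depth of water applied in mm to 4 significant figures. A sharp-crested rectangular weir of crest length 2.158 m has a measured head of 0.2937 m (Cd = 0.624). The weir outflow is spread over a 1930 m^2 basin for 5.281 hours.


Approach: apply the rectangular weir equation with a volume-to-depth conversion, Q = (2/3)*Cd*L*sqrt(2g)*H^1.5; d = Q*t/A * 1000.
Step 1 — weir discharge:
  Q = (2/3)*0.624*2.158*sqrt(2*9.81)*0.2937^1.5 = 0.632922 m^3/s
Step 2 — volume: V = 0.632922 * 5.281*3600 = 12032.9 m^3
Step 3 — depth: d = V/A * 1000 = 12032.9/1930 * 1000 = 6235 mm
Therefore the depth of water applied = 6235 mm.


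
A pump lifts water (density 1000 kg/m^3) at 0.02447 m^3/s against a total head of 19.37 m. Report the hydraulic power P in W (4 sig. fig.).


Approach: apply the hydraulic power relation, P = rho*g*Q*H.
P = 1000 * 9.81 * 0.02447 * 19.37 = 4650 W
Therefore the hydraulic power P = 4650 W.


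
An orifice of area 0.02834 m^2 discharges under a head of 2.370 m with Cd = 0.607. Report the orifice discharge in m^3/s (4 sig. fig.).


Approach: apply the orifice equation, Q = Cd*A*sqrt(2*g*h).
Q = 0.607 * 0.02834 * sqrt(2*9.81*2.370) = 0.1173 m^3/s
Therefore the orifice discharge = 0.1173 m^3/s.


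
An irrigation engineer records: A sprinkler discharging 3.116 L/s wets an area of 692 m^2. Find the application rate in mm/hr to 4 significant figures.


Approach: apply the application rate relation, rate = (Q/A)*3600.
rate = (3.116 / 692) * 3600 = 16.21 mm/hr
Therefore the application rate = 16.21 mm/hr.


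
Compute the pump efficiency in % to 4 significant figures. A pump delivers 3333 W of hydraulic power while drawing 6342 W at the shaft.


Approach: apply the efficiency ratio, eta = (P_out/P_in)*100.
eta = (3333 / 6342) * 100 = 52.55 %
Therefore the pump efficiency = 52.55 %.


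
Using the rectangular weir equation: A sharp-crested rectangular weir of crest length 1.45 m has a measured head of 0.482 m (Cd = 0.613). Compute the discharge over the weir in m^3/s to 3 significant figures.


Approach: apply the rectangular weir equation, Q = (2/3)*Cd*L*sqrt(2g)*H^1.5.
Q = (2/3)*0.613*1.45*sqrt(2*9.81)*0.482^1.5 = 0.878 m^3/s
Therefore the discharge over the weir = 0.878 m^3/s.


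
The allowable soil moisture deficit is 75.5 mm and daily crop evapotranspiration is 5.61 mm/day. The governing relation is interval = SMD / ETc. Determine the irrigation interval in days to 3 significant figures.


interval = 75.5 / 5.61 = 13.5 days
Therefore the irrigation interval = 13.5 days.


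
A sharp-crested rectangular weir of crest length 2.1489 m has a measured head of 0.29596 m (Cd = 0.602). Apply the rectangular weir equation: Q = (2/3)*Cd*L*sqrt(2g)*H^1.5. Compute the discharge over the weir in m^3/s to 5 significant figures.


Q = (2/3)*0.602*2.1489*sqrt(2*9.81)*0.29596^1.5 = 0.61506 m^3/s
Therefore the discharge over the weir = 0.61506 m^3/s.


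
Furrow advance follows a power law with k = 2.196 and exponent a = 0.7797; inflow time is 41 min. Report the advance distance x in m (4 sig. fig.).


Approach: apply the power-law advance function, x = k*t^a.
x = 2.196 * 41^0.7797 = 39.73 m
Therefore the advance distance x = 39.73 m.


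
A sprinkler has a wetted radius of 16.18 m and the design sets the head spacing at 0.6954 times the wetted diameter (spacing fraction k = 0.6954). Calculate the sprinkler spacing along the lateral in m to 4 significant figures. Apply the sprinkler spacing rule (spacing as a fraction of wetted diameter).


Approach: apply the sprinkler spacing rule (spacing as a fraction of wetted diameter), S = k*(2*R).
S = 0.6954 * (2 * 16.18) = 22.50 m
Therefore the sprinkler spacing along the lateral = 22.50 m.


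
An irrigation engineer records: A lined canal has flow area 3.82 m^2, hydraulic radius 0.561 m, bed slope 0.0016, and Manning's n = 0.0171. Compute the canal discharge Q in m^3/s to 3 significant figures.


Approach: apply Manning's equation, Q = (1/n)*A*R^(2/3)*S^(1/2).
Q = (1/0.0171) * 3.82 * 0.561^(2/3) * 0.0016^(1/2) = 6.08 m^3/s
Therefore the canal discharge Q = 6.08 m^3/s.


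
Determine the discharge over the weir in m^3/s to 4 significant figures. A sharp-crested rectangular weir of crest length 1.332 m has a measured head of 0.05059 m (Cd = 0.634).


Approach: apply the rectangular weir equation, Q = (2/3)*Cd*L*sqrt(2g)*H^1.5.
Q = (2/3)*0.634*1.332*sqrt(2*9.81)*0.05059^1.5 = 0.02838 m^3/s
Therefore the discharge over the weir = 0.02838 m^3/s.


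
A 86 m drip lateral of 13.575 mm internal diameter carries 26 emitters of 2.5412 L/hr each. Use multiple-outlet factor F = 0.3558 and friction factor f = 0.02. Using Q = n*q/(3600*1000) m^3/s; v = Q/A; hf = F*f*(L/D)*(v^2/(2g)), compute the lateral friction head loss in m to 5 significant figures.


Q = 26*2.5412/(3600*1000) = 1.835311e-05 m^3/s
A = pi*(13.575e-3/2)^2 = 1.447337e-04 m^2, so v = Q/A = 0.1268061 m/s
hf = 0.3558*0.02*(86/0.013575)*(0.1268061^2/(2*9.81)) = 0.036947 m
Therefore the lateral friction head loss = 0.036947 m.


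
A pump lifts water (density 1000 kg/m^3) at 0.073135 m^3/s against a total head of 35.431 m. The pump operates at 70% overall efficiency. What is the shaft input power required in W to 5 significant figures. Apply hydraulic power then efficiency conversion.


Approach: apply hydraulic power then efficiency conversion, P = rho*g*Q*H; P_in = P/eta.
Step 1 — hydraulic power (P = rho*g*Q*H):
  P = 1000 * 9.81 * 0.073135 * 35.431 = 25420.13 W
Step 2 — input power: P_in = P/eta = 25420.13 / 0.7 = 36314 W
Therefore the shaft input power required = 36314 W.


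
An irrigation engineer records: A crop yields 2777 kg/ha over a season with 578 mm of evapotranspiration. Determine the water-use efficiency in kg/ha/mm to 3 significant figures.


Approach: apply the water-use efficiency ratio, WUE = yield/ET.
WUE = 2777 / 578 = 4.80 kg/ha/mm
Therefore the water-use efficiency = 4.80 kg/ha/mm.


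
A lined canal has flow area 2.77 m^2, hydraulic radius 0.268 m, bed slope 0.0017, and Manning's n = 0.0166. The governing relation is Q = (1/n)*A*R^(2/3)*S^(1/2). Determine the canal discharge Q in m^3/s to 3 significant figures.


Q = (1/0.0166) * 2.77 * 0.268^(2/3) * 0.0017^(1/2) = 2.86 m^3/s
Therefore the canal discharge Q = 2.86 m^3/s.


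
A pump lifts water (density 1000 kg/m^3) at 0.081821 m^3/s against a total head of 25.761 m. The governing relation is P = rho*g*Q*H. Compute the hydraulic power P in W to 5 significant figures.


P = 1000 * 9.81 * 0.081821 * 25.761 = 20677 W
Therefore the hydraulic power P = 20677 W.


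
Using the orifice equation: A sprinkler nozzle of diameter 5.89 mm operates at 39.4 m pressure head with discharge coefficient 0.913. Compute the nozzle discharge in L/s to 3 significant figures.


Approach: apply the orifice equation, Q = Cd*A*sqrt(2*g*h), A = pi*(d/2)^2.
A = pi*(5.89e-3/2)^2 = 2.7247e-05 m^2
Q = 0.913 * 2.7247e-05 * sqrt(2*9.81*39.4) * 1000 = 0.692 L/s
Therefore the nozzle discharge = 0.692 L/s.


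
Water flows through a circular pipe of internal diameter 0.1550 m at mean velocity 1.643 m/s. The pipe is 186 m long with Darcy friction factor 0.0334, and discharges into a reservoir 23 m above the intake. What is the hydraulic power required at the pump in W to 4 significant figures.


Approach: apply continuity + Darcy-Weisbach + hydraulic power, Q = A*v; hf = f*(L/D)*(v^2/(2g)); H = static + hf; P = rho*g*Q*H.
Step 1 — flow rate (continuity, Q = A*v):
  A = pi*(0.1550/2)^2 = 0.0188692 m^2
  Q = 0.0188692 * 1.643 = 0.0310021 m^3/s
Step 2 — friction head loss (Darcy-Weisbach):
  hf = 0.0334 * (186/0.1550) * (1.643^2 / (2*9.81))
  hf = 5.51447 m
Step 3 — total head: H = 23 + 5.51447 = 28.5145 m
Step 4 — hydraulic power (P = rho*g*Q*H):
  P = 1000 * 9.81 * 0.0310021 * 28.5145 = 8672 W
Therefore the hydraulic power required at the pump = 8672 W.


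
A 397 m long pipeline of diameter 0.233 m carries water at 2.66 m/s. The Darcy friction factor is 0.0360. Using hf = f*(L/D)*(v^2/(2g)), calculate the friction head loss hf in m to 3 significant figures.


hf = 0.0360 * (397/0.233) * (2.66^2 / (2*9.81))
hf = 22.1 m
Therefore the friction head loss hf = 22.1 m.


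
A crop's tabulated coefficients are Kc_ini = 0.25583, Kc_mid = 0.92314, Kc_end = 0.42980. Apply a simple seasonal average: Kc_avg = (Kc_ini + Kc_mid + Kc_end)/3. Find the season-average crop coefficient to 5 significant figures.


Kc_avg = (0.25583 + 0.92314 + 0.42980)/3 = 0.53626
Therefore the season-average crop coefficient = 0.53626.


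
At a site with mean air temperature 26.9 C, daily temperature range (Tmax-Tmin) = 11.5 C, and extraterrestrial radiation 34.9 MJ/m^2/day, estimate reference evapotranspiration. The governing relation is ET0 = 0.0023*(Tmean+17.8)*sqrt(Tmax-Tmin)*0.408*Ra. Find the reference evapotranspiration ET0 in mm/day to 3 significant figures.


ET0 = 0.0023*(26.9+17.8)*sqrt(11.5)*0.408*34.9 = 4.96 mm/day
Therefore the reference evapotranspiration ET0 = 4.96 mm/day.
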